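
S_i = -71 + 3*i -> [-71, -68, -65, -62, -59]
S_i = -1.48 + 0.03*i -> [-1.48, -1.45, -1.42, -1.39, -1.36]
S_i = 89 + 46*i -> [89, 135, 181, 227, 273]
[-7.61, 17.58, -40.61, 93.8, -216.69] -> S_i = -7.61*(-2.31)^i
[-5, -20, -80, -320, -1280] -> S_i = -5*4^i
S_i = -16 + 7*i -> [-16, -9, -2, 5, 12]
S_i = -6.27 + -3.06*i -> [-6.27, -9.33, -12.39, -15.45, -18.51]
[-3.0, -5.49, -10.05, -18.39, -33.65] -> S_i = -3.00*1.83^i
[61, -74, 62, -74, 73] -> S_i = Random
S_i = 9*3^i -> [9, 27, 81, 243, 729]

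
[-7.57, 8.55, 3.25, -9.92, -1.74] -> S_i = Random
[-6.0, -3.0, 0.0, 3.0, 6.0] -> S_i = -6.00 + 3.00*i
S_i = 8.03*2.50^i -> [8.03, 20.08, 50.19, 125.47, 313.67]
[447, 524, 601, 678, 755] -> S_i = 447 + 77*i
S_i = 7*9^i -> [7, 63, 567, 5103, 45927]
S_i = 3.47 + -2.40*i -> [3.47, 1.07, -1.33, -3.73, -6.13]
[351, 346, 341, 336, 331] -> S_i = 351 + -5*i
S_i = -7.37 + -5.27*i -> [-7.37, -12.64, -17.91, -23.18, -28.45]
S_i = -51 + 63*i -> [-51, 12, 75, 138, 201]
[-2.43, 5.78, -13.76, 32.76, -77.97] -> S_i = -2.43*(-2.38)^i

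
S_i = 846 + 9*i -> [846, 855, 864, 873, 882]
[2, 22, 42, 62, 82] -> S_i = 2 + 20*i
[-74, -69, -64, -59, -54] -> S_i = -74 + 5*i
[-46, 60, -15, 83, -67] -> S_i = Random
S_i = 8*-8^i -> [8, -64, 512, -4096, 32768]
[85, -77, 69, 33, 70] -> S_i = Random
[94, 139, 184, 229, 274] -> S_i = 94 + 45*i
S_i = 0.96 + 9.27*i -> [0.96, 10.23, 19.5, 28.77, 38.04]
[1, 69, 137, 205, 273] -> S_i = 1 + 68*i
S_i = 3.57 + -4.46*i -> [3.57, -0.89, -5.35, -9.81, -14.27]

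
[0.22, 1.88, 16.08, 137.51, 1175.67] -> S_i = 0.22*8.55^i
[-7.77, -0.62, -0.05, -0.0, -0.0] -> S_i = -7.77*0.08^i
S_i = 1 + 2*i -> [1, 3, 5, 7, 9]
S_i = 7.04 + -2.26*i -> [7.04, 4.78, 2.52, 0.26, -2.0]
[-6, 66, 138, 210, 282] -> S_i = -6 + 72*i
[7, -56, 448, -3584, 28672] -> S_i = 7*-8^i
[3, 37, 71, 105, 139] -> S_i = 3 + 34*i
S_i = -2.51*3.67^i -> [-2.51, -9.21, -33.81, -124.07, -455.34]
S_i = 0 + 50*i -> [0, 50, 100, 150, 200]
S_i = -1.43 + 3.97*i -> [-1.43, 2.54, 6.51, 10.48, 14.45]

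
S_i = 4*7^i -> [4, 28, 196, 1372, 9604]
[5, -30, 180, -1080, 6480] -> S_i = 5*-6^i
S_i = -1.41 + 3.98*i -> [-1.41, 2.57, 6.55, 10.53, 14.51]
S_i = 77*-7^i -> [77, -539, 3773, -26411, 184877]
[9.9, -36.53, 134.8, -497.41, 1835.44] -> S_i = 9.90*(-3.69)^i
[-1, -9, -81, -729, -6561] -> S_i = -1*9^i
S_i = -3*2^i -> [-3, -6, -12, -24, -48]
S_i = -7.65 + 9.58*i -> [-7.65, 1.93, 11.51, 21.09, 30.67]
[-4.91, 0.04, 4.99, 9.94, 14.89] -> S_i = -4.91 + 4.95*i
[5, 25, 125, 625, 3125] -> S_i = 5*5^i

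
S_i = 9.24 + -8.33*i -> [9.24, 0.91, -7.42, -15.75, -24.08]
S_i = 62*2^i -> [62, 124, 248, 496, 992]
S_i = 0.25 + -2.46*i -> [0.25, -2.21, -4.67, -7.13, -9.59]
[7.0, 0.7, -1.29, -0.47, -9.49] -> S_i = Random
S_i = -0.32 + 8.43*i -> [-0.32, 8.11, 16.54, 24.97, 33.4]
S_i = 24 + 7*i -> [24, 31, 38, 45, 52]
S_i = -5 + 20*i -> [-5, 15, 35, 55, 75]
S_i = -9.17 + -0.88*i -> [-9.17, -10.05, -10.93, -11.81, -12.69]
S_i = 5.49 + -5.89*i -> [5.49, -0.4, -6.29, -12.18, -18.07]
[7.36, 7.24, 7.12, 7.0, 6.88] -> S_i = 7.36 + -0.12*i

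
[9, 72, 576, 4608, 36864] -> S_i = 9*8^i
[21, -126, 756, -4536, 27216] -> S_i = 21*-6^i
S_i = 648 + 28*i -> [648, 676, 704, 732, 760]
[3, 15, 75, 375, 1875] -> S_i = 3*5^i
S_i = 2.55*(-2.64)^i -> [2.55, -6.73, 17.77, -46.92, 123.87]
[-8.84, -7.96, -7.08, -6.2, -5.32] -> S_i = -8.84 + 0.88*i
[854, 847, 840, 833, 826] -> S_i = 854 + -7*i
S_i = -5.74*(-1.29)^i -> [-5.74, 7.4, -9.55, 12.32, -15.9]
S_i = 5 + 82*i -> [5, 87, 169, 251, 333]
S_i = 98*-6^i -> [98, -588, 3528, -21168, 127008]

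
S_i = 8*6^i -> [8, 48, 288, 1728, 10368]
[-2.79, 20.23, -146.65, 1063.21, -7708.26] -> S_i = -2.79*(-7.25)^i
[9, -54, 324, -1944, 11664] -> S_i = 9*-6^i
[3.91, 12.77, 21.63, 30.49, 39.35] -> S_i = 3.91 + 8.86*i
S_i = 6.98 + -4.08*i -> [6.98, 2.9, -1.18, -5.26, -9.34]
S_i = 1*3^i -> [1, 3, 9, 27, 81]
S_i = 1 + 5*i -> [1, 6, 11, 16, 21]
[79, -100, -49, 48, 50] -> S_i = Random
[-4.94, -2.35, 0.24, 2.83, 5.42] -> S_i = -4.94 + 2.59*i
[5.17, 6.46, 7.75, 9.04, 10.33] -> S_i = 5.17 + 1.29*i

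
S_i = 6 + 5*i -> [6, 11, 16, 21, 26]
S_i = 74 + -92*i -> [74, -18, -110, -202, -294]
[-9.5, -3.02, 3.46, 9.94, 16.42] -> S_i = -9.50 + 6.48*i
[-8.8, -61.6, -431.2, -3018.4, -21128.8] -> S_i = -8.80*7.00^i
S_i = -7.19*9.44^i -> [-7.19, -67.87, -640.73, -6048.46, -57097.47]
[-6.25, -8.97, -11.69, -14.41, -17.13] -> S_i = -6.25 + -2.72*i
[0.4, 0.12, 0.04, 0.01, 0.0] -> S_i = 0.40*0.31^i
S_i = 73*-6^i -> [73, -438, 2628, -15768, 94608]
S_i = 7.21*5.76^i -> [7.21, 41.53, 239.21, 1377.85, 7936.43]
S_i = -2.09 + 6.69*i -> [-2.09, 4.6, 11.29, 17.98, 24.67]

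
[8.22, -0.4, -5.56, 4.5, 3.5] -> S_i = Random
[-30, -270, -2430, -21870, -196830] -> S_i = -30*9^i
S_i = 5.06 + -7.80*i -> [5.06, -2.74, -10.54, -18.34, -26.14]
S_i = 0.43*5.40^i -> [0.43, 2.32, 12.54, 67.71, 365.63]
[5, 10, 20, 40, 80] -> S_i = 5*2^i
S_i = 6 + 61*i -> [6, 67, 128, 189, 250]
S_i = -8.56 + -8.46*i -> [-8.56, -17.02, -25.48, -33.94, -42.4]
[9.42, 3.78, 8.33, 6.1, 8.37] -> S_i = Random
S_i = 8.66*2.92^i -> [8.66, 25.29, 73.84, 215.61, 629.58]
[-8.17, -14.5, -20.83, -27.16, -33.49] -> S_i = -8.17 + -6.33*i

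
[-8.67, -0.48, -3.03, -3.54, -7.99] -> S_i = Random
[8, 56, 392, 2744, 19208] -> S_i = 8*7^i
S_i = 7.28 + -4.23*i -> [7.28, 3.05, -1.18, -5.41, -9.64]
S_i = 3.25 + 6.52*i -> [3.25, 9.77, 16.29, 22.81, 29.33]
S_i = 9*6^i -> [9, 54, 324, 1944, 11664]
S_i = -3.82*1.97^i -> [-3.82, -7.53, -14.83, -29.21, -57.53]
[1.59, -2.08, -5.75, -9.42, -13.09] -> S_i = 1.59 + -3.67*i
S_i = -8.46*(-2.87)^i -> [-8.46, 24.28, -69.68, 199.99, -573.98]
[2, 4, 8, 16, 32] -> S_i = 2*2^i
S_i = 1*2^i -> [1, 2, 4, 8, 16]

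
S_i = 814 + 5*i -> [814, 819, 824, 829, 834]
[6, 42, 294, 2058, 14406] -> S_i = 6*7^i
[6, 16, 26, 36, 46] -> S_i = 6 + 10*i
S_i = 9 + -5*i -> [9, 4, -1, -6, -11]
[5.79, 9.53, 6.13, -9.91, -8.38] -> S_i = Random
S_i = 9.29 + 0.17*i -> [9.29, 9.46, 9.63, 9.8, 9.97]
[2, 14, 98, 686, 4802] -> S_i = 2*7^i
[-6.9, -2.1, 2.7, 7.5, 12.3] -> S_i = -6.90 + 4.80*i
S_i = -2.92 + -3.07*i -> [-2.92, -5.99, -9.06, -12.13, -15.2]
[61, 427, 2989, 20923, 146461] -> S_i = 61*7^i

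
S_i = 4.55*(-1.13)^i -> [4.55, -5.14, 5.81, -6.57, 7.42]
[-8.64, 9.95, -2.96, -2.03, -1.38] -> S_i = Random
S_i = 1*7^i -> [1, 7, 49, 343, 2401]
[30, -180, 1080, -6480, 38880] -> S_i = 30*-6^i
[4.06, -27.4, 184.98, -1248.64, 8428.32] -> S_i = 4.06*(-6.75)^i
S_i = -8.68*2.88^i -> [-8.68, -25.0, -72.0, -207.35, -597.16]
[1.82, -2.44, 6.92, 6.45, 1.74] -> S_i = Random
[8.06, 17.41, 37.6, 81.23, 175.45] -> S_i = 8.06*2.16^i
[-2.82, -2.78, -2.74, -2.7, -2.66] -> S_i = -2.82 + 0.04*i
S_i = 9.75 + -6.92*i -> [9.75, 2.83, -4.09, -11.01, -17.93]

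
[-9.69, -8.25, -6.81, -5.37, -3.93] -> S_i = -9.69 + 1.44*i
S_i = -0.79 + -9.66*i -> [-0.79, -10.45, -20.11, -29.77, -39.43]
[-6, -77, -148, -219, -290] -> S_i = -6 + -71*i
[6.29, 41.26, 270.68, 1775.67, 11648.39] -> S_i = 6.29*6.56^i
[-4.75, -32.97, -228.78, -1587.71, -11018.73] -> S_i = -4.75*6.94^i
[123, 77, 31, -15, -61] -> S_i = 123 + -46*i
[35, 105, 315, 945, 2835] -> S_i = 35*3^i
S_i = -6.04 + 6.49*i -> [-6.04, 0.45, 6.94, 13.43, 19.92]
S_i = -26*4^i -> [-26, -104, -416, -1664, -6656]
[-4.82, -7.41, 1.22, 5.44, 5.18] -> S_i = Random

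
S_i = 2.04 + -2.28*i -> [2.04, -0.24, -2.52, -4.8, -7.08]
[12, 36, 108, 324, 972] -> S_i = 12*3^i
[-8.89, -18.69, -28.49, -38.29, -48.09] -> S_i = -8.89 + -9.80*i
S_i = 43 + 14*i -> [43, 57, 71, 85, 99]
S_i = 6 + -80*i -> [6, -74, -154, -234, -314]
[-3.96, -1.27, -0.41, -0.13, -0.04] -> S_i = -3.96*0.32^i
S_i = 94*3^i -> [94, 282, 846, 2538, 7614]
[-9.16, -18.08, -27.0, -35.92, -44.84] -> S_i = -9.16 + -8.92*i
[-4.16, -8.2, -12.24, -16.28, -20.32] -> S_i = -4.16 + -4.04*i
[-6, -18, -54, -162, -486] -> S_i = -6*3^i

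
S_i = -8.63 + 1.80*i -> [-8.63, -6.83, -5.03, -3.23, -1.43]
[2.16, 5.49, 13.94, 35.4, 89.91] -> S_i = 2.16*2.54^i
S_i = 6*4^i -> [6, 24, 96, 384, 1536]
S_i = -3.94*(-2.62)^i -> [-3.94, 10.32, -27.05, 70.86, -185.65]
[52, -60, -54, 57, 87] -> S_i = Random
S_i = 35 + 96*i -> [35, 131, 227, 323, 419]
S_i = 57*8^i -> [57, 456, 3648, 29184, 233472]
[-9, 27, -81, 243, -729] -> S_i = -9*-3^i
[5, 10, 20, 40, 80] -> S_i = 5*2^i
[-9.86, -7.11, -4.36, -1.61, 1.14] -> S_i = -9.86 + 2.75*i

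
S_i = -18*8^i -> [-18, -144, -1152, -9216, -73728]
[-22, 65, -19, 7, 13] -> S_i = Random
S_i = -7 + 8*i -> [-7, 1, 9, 17, 25]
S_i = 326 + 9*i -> [326, 335, 344, 353, 362]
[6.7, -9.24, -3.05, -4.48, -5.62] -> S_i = Random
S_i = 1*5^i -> [1, 5, 25, 125, 625]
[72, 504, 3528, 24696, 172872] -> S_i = 72*7^i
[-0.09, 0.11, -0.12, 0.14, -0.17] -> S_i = -0.09*(-1.17)^i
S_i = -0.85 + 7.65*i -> [-0.85, 6.8, 14.45, 22.1, 29.75]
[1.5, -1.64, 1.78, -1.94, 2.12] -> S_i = 1.50*(-1.09)^i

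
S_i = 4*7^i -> [4, 28, 196, 1372, 9604]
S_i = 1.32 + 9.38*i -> [1.32, 10.7, 20.08, 29.46, 38.84]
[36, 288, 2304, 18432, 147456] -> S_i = 36*8^i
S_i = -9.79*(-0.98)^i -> [-9.79, 9.59, -9.4, 9.21, -9.03]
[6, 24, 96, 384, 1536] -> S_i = 6*4^i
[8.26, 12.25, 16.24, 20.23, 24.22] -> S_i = 8.26 + 3.99*i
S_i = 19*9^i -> [19, 171, 1539, 13851, 124659]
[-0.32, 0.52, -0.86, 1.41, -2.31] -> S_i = -0.32*(-1.64)^i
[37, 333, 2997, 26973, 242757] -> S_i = 37*9^i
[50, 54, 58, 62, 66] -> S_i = 50 + 4*i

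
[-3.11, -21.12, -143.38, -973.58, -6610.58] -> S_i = -3.11*6.79^i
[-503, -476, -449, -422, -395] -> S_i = -503 + 27*i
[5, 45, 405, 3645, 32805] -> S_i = 5*9^i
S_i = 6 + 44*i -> [6, 50, 94, 138, 182]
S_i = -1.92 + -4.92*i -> [-1.92, -6.84, -11.76, -16.68, -21.6]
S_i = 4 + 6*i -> [4, 10, 16, 22, 28]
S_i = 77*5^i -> [77, 385, 1925, 9625, 48125]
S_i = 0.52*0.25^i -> [0.52, 0.13, 0.03, 0.01, 0.0]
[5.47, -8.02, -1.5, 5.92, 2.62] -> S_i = Random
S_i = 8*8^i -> [8, 64, 512, 4096, 32768]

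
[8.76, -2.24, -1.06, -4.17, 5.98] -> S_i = Random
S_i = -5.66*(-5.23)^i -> [-5.66, 29.6, -154.82, 809.7, -4234.71]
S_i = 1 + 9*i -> [1, 10, 19, 28, 37]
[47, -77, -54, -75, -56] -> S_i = Random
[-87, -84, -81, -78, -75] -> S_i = -87 + 3*i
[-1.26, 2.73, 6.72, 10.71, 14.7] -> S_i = -1.26 + 3.99*i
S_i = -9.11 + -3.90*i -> [-9.11, -13.01, -16.91, -20.81, -24.71]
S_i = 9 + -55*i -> [9, -46, -101, -156, -211]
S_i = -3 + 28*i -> [-3, 25, 53, 81, 109]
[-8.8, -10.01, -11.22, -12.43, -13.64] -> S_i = -8.80 + -1.21*i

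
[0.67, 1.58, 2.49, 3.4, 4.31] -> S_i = 0.67 + 0.91*i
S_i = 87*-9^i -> [87, -783, 7047, -63423, 570807]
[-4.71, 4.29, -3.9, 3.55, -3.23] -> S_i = -4.71*(-0.91)^i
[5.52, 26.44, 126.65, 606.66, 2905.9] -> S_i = 5.52*4.79^i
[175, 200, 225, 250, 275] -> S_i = 175 + 25*i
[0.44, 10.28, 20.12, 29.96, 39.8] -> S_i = 0.44 + 9.84*i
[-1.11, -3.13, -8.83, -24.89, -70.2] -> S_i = -1.11*2.82^i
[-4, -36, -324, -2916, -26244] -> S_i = -4*9^i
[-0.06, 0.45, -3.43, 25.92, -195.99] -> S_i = -0.06*(-7.56)^i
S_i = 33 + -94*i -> [33, -61, -155, -249, -343]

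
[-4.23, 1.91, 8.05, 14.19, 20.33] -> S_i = -4.23 + 6.14*i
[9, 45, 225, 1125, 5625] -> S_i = 9*5^i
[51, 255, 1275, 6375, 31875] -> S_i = 51*5^i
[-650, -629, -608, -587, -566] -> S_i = -650 + 21*i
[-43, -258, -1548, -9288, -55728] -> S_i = -43*6^i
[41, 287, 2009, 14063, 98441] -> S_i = 41*7^i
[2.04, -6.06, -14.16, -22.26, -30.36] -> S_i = 2.04 + -8.10*i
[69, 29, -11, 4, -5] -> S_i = Random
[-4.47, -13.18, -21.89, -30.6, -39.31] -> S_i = -4.47 + -8.71*i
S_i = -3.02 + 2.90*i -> [-3.02, -0.12, 2.78, 5.68, 8.58]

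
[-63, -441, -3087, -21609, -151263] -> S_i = -63*7^i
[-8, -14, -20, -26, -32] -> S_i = -8 + -6*i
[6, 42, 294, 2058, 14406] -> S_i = 6*7^i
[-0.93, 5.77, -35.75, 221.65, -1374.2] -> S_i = -0.93*(-6.20)^i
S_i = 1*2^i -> [1, 2, 4, 8, 16]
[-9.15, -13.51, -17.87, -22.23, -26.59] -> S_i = -9.15 + -4.36*i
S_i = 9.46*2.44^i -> [9.46, 23.08, 56.32, 137.42, 335.31]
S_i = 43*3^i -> [43, 129, 387, 1161, 3483]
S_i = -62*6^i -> [-62, -372, -2232, -13392, -80352]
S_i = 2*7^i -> [2, 14, 98, 686, 4802]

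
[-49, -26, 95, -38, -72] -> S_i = Random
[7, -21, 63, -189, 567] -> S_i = 7*-3^i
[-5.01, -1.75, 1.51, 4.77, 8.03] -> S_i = -5.01 + 3.26*i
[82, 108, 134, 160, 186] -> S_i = 82 + 26*i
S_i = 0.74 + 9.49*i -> [0.74, 10.23, 19.72, 29.21, 38.7]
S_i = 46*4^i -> [46, 184, 736, 2944, 11776]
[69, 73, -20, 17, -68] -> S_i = Random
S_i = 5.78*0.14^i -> [5.78, 0.81, 0.11, 0.02, 0.0]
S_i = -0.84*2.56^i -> [-0.84, -2.15, -5.51, -14.09, -36.08]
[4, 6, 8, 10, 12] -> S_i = 4 + 2*i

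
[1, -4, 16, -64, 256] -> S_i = 1*-4^i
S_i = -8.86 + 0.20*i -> [-8.86, -8.66, -8.46, -8.26, -8.06]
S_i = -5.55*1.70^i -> [-5.55, -9.43, -16.04, -27.27, -46.35]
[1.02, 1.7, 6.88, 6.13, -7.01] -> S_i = Random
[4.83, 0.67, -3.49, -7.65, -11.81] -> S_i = 4.83 + -4.16*i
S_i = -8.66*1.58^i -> [-8.66, -13.68, -21.62, -34.16, -53.97]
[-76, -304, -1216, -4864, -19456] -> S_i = -76*4^i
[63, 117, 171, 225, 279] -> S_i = 63 + 54*i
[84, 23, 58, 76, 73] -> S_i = Random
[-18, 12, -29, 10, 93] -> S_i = Random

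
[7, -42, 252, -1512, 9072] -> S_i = 7*-6^i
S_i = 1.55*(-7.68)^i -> [1.55, -11.9, 91.42, -702.13, 5392.33]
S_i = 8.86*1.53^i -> [8.86, 13.56, 20.74, 31.73, 48.55]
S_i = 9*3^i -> [9, 27, 81, 243, 729]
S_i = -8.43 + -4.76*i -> [-8.43, -13.19, -17.95, -22.71, -27.47]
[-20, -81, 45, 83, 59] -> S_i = Random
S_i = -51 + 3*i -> [-51, -48, -45, -42, -39]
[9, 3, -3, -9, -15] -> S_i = 9 + -6*i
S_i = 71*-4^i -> [71, -284, 1136, -4544, 18176]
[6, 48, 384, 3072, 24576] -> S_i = 6*8^i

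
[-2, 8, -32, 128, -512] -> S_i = -2*-4^i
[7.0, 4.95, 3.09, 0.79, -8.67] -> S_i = Random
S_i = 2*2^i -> [2, 4, 8, 16, 32]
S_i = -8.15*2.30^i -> [-8.15, -18.74, -43.11, -99.16, -228.07]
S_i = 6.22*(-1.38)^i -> [6.22, -8.58, 11.85, -16.35, 22.56]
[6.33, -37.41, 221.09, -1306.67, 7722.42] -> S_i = 6.33*(-5.91)^i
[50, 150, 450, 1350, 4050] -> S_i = 50*3^i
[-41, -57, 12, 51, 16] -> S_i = Random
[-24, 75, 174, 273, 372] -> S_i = -24 + 99*i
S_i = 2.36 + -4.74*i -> [2.36, -2.38, -7.12, -11.86, -16.6]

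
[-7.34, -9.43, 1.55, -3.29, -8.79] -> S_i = Random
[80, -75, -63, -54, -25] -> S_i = Random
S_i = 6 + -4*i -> [6, 2, -2, -6, -10]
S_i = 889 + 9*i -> [889, 898, 907, 916, 925]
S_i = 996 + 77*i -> [996, 1073, 1150, 1227, 1304]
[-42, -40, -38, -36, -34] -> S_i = -42 + 2*i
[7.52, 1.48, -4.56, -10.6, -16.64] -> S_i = 7.52 + -6.04*i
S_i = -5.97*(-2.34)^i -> [-5.97, 13.97, -32.69, 76.49, -178.99]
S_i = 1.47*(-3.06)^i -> [1.47, -4.5, 13.76, -42.12, 128.89]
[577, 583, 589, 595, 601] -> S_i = 577 + 6*i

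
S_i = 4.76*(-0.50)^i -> [4.76, -2.38, 1.19, -0.6, 0.3]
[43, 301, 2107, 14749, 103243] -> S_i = 43*7^i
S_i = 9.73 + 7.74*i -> [9.73, 17.47, 25.21, 32.95, 40.69]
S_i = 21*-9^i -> [21, -189, 1701, -15309, 137781]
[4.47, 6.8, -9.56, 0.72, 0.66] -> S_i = Random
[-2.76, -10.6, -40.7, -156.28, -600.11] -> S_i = -2.76*3.84^i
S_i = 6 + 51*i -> [6, 57, 108, 159, 210]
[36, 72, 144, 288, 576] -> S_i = 36*2^i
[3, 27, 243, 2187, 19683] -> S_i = 3*9^i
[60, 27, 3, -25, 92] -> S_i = Random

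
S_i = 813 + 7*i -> [813, 820, 827, 834, 841]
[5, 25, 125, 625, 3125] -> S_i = 5*5^i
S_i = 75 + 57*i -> [75, 132, 189, 246, 303]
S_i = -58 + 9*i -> [-58, -49, -40, -31, -22]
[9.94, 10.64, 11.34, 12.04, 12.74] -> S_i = 9.94 + 0.70*i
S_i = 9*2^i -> [9, 18, 36, 72, 144]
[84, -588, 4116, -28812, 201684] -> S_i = 84*-7^i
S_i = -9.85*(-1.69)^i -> [-9.85, 16.65, -28.13, 47.54, -80.35]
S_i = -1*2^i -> [-1, -2, -4, -8, -16]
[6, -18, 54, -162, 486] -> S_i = 6*-3^i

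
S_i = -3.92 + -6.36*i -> [-3.92, -10.28, -16.64, -23.0, -29.36]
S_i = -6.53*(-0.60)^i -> [-6.53, 3.92, -2.35, 1.41, -0.85]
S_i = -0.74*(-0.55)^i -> [-0.74, 0.41, -0.22, 0.12, -0.07]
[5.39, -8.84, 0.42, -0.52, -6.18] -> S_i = Random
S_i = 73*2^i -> [73, 146, 292, 584, 1168]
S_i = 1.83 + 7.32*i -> [1.83, 9.15, 16.47, 23.79, 31.11]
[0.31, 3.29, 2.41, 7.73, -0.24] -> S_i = Random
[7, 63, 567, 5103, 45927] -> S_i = 7*9^i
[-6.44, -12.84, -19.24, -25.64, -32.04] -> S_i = -6.44 + -6.40*i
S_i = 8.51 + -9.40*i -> [8.51, -0.89, -10.29, -19.69, -29.09]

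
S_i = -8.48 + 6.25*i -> [-8.48, -2.23, 4.02, 10.27, 16.52]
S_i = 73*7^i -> [73, 511, 3577, 25039, 175273]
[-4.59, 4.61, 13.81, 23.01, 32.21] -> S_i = -4.59 + 9.20*i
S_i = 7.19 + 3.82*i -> [7.19, 11.01, 14.83, 18.65, 22.47]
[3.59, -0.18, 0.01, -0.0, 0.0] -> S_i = 3.59*(-0.05)^i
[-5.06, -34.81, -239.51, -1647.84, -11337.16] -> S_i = -5.06*6.88^i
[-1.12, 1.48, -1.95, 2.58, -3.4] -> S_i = -1.12*(-1.32)^i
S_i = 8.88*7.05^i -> [8.88, 62.6, 441.36, 3111.58, 21936.61]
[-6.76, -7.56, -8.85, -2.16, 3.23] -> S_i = Random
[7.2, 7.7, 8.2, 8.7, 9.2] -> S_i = 7.20 + 0.50*i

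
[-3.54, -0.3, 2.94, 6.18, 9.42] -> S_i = -3.54 + 3.24*i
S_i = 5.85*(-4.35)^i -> [5.85, -25.45, 110.7, -481.53, 2094.66]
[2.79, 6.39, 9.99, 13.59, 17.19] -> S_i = 2.79 + 3.60*i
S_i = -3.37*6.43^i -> [-3.37, -21.67, -139.33, -895.91, -5760.68]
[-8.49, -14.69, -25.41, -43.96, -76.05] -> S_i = -8.49*1.73^i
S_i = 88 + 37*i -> [88, 125, 162, 199, 236]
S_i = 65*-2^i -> [65, -130, 260, -520, 1040]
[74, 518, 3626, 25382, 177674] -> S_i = 74*7^i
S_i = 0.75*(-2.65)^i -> [0.75, -1.99, 5.27, -13.96, 36.99]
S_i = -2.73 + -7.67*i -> [-2.73, -10.4, -18.07, -25.74, -33.41]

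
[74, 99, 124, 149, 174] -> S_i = 74 + 25*i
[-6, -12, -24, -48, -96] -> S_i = -6*2^i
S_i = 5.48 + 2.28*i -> [5.48, 7.76, 10.04, 12.32, 14.6]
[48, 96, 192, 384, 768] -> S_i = 48*2^i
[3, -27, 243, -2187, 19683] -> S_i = 3*-9^i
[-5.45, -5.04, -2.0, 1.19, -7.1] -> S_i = Random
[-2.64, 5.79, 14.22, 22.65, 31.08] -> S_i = -2.64 + 8.43*i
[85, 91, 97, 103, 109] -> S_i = 85 + 6*i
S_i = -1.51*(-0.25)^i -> [-1.51, 0.38, -0.09, 0.02, -0.01]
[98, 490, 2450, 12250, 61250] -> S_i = 98*5^i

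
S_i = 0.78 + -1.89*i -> [0.78, -1.11, -3.0, -4.89, -6.78]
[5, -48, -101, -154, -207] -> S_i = 5 + -53*i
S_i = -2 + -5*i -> [-2, -7, -12, -17, -22]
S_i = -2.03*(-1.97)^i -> [-2.03, 4.0, -7.88, 15.52, -30.57]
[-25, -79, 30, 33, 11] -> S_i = Random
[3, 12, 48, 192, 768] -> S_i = 3*4^i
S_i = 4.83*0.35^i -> [4.83, 1.69, 0.59, 0.21, 0.07]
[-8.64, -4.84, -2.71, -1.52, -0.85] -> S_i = -8.64*0.56^i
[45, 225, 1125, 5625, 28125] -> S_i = 45*5^i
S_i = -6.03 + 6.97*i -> [-6.03, 0.94, 7.91, 14.88, 21.85]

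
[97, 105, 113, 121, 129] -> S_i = 97 + 8*i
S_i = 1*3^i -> [1, 3, 9, 27, 81]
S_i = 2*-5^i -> [2, -10, 50, -250, 1250]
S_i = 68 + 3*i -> [68, 71, 74, 77, 80]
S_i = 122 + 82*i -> [122, 204, 286, 368, 450]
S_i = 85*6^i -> [85, 510, 3060, 18360, 110160]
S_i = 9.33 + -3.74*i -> [9.33, 5.59, 1.85, -1.89, -5.63]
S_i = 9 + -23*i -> [9, -14, -37, -60, -83]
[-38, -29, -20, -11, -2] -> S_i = -38 + 9*i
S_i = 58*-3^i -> [58, -174, 522, -1566, 4698]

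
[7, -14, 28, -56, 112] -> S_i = 7*-2^i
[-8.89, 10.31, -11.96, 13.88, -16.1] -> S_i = -8.89*(-1.16)^i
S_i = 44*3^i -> [44, 132, 396, 1188, 3564]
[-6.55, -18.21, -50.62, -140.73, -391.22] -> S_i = -6.55*2.78^i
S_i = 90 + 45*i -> [90, 135, 180, 225, 270]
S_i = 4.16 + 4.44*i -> [4.16, 8.6, 13.04, 17.48, 21.92]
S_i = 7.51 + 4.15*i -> [7.51, 11.66, 15.81, 19.96, 24.11]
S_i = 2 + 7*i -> [2, 9, 16, 23, 30]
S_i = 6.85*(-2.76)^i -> [6.85, -18.91, 52.18, -144.02, 397.49]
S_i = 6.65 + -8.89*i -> [6.65, -2.24, -11.13, -20.02, -28.91]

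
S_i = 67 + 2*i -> [67, 69, 71, 73, 75]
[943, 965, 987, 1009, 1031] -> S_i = 943 + 22*i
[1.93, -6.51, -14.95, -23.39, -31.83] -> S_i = 1.93 + -8.44*i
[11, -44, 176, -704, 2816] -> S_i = 11*-4^i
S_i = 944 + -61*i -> [944, 883, 822, 761, 700]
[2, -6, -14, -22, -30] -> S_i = 2 + -8*i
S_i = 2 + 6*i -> [2, 8, 14, 20, 26]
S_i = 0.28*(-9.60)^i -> [0.28, -2.69, 25.8, -247.73, 2378.17]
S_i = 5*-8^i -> [5, -40, 320, -2560, 20480]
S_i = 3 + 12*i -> [3, 15, 27, 39, 51]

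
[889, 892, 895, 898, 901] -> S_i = 889 + 3*i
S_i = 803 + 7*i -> [803, 810, 817, 824, 831]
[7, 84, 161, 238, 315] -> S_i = 7 + 77*i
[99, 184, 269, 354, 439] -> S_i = 99 + 85*i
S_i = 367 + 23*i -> [367, 390, 413, 436, 459]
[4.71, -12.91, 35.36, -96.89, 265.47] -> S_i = 4.71*(-2.74)^i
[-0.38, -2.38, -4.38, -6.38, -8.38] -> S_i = -0.38 + -2.00*i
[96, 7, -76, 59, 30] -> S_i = Random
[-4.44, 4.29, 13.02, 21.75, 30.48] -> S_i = -4.44 + 8.73*i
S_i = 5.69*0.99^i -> [5.69, 5.63, 5.58, 5.52, 5.47]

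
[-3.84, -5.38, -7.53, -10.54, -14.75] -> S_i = -3.84*1.40^i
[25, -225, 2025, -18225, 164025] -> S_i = 25*-9^i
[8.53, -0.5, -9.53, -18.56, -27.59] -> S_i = 8.53 + -9.03*i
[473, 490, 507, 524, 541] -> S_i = 473 + 17*i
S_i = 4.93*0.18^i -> [4.93, 0.89, 0.16, 0.03, 0.01]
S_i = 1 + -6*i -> [1, -5, -11, -17, -23]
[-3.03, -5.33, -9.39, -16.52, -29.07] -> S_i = -3.03*1.76^i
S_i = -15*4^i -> [-15, -60, -240, -960, -3840]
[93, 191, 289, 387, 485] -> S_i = 93 + 98*i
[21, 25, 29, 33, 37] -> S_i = 21 + 4*i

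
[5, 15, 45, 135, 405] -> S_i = 5*3^i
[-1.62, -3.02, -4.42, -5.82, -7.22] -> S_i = -1.62 + -1.40*i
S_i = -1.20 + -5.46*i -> [-1.2, -6.66, -12.12, -17.58, -23.04]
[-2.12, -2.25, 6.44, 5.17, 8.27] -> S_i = Random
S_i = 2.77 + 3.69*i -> [2.77, 6.46, 10.15, 13.84, 17.53]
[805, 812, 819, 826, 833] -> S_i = 805 + 7*i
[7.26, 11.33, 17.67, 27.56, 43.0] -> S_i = 7.26*1.56^i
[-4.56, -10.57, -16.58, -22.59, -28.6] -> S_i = -4.56 + -6.01*i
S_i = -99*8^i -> [-99, -792, -6336, -50688, -405504]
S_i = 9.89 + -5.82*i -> [9.89, 4.07, -1.75, -7.57, -13.39]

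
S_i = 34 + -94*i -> [34, -60, -154, -248, -342]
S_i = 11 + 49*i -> [11, 60, 109, 158, 207]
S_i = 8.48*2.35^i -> [8.48, 19.93, 46.83, 110.05, 258.62]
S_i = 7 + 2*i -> [7, 9, 11, 13, 15]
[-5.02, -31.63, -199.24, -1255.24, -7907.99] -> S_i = -5.02*6.30^i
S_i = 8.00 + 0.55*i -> [8.0, 8.55, 9.1, 9.65, 10.2]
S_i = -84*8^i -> [-84, -672, -5376, -43008, -344064]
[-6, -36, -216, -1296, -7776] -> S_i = -6*6^i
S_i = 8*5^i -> [8, 40, 200, 1000, 5000]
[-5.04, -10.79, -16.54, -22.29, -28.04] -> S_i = -5.04 + -5.75*i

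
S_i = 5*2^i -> [5, 10, 20, 40, 80]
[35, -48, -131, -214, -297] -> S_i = 35 + -83*i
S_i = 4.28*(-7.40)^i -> [4.28, -31.67, 234.37, -1734.36, 12834.25]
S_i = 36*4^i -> [36, 144, 576, 2304, 9216]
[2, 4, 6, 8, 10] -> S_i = 2 + 2*i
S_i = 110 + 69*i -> [110, 179, 248, 317, 386]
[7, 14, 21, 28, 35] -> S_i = 7 + 7*i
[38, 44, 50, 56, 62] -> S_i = 38 + 6*i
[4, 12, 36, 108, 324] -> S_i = 4*3^i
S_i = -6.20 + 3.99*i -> [-6.2, -2.21, 1.78, 5.77, 9.76]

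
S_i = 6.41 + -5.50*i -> [6.41, 0.91, -4.59, -10.09, -15.59]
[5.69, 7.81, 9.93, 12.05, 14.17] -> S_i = 5.69 + 2.12*i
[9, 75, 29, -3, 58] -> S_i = Random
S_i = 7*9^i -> [7, 63, 567, 5103, 45927]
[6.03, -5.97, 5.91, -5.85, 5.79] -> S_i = 6.03*(-0.99)^i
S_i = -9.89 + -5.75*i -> [-9.89, -15.64, -21.39, -27.14, -32.89]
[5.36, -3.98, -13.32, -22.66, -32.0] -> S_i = 5.36 + -9.34*i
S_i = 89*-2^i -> [89, -178, 356, -712, 1424]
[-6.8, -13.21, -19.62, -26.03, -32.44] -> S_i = -6.80 + -6.41*i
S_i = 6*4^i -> [6, 24, 96, 384, 1536]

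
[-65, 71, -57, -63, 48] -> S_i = Random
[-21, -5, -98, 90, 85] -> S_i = Random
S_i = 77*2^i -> [77, 154, 308, 616, 1232]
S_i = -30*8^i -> [-30, -240, -1920, -15360, -122880]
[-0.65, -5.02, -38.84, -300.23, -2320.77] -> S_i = -0.65*7.73^i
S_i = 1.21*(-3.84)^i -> [1.21, -4.65, 17.84, -68.51, 263.09]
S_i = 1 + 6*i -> [1, 7, 13, 19, 25]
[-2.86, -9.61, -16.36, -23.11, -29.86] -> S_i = -2.86 + -6.75*i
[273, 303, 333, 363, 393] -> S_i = 273 + 30*i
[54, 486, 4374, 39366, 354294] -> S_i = 54*9^i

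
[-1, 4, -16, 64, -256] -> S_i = -1*-4^i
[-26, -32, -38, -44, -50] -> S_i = -26 + -6*i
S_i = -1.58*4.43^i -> [-1.58, -7.0, -31.01, -137.36, -608.52]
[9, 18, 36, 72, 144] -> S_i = 9*2^i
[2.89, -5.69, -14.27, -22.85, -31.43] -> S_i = 2.89 + -8.58*i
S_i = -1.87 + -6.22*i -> [-1.87, -8.09, -14.31, -20.53, -26.75]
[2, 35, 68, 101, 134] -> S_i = 2 + 33*i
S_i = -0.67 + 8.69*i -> [-0.67, 8.02, 16.71, 25.4, 34.09]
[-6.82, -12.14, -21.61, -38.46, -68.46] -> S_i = -6.82*1.78^i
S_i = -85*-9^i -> [-85, 765, -6885, 61965, -557685]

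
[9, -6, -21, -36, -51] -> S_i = 9 + -15*i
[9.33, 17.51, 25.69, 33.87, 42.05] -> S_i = 9.33 + 8.18*i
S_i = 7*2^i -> [7, 14, 28, 56, 112]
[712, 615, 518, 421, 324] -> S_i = 712 + -97*i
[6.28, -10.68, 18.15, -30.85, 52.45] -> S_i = 6.28*(-1.70)^i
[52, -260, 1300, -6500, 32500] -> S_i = 52*-5^i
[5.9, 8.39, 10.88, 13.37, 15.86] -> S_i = 5.90 + 2.49*i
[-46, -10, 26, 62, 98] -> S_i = -46 + 36*i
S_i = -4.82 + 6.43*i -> [-4.82, 1.61, 8.04, 14.47, 20.9]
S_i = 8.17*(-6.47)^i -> [8.17, -52.86, 342.0, -2212.76, 14316.58]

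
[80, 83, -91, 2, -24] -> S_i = Random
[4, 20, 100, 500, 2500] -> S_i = 4*5^i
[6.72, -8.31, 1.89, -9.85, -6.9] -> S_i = Random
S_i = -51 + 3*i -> [-51, -48, -45, -42, -39]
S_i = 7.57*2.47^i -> [7.57, 18.7, 46.18, 114.07, 281.76]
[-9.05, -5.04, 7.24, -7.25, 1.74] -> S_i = Random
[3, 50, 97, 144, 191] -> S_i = 3 + 47*i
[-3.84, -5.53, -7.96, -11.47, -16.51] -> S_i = -3.84*1.44^i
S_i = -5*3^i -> [-5, -15, -45, -135, -405]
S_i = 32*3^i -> [32, 96, 288, 864, 2592]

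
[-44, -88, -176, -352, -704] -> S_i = -44*2^i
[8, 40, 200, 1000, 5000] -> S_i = 8*5^i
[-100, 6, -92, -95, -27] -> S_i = Random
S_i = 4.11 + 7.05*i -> [4.11, 11.16, 18.21, 25.26, 32.31]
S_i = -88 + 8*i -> [-88, -80, -72, -64, -56]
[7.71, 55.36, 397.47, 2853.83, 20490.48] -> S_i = 7.71*7.18^i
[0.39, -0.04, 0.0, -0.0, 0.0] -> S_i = 0.39*(-0.09)^i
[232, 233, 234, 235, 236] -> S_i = 232 + 1*i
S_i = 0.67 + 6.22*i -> [0.67, 6.89, 13.11, 19.33, 25.55]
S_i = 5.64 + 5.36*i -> [5.64, 11.0, 16.36, 21.72, 27.08]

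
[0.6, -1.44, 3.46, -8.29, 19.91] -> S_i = 0.60*(-2.40)^i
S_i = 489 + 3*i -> [489, 492, 495, 498, 501]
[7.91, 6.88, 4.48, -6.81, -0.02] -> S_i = Random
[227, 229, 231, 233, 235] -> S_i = 227 + 2*i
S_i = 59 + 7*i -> [59, 66, 73, 80, 87]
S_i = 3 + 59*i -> [3, 62, 121, 180, 239]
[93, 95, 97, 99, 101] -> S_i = 93 + 2*i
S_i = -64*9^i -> [-64, -576, -5184, -46656, -419904]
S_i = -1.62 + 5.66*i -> [-1.62, 4.04, 9.7, 15.36, 21.02]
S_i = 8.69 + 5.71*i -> [8.69, 14.4, 20.11, 25.82, 31.53]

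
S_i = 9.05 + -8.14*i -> [9.05, 0.91, -7.23, -15.37, -23.51]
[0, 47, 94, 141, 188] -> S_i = 0 + 47*i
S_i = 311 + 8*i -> [311, 319, 327, 335, 343]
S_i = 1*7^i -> [1, 7, 49, 343, 2401]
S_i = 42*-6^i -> [42, -252, 1512, -9072, 54432]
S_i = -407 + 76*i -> [-407, -331, -255, -179, -103]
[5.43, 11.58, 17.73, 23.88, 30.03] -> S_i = 5.43 + 6.15*i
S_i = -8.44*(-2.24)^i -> [-8.44, 18.91, -42.35, 94.86, -212.49]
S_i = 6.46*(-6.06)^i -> [6.46, -39.15, 237.23, -1437.64, 8712.1]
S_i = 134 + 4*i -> [134, 138, 142, 146, 150]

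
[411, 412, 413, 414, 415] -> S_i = 411 + 1*i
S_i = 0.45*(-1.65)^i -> [0.45, -0.74, 1.23, -2.02, 3.34]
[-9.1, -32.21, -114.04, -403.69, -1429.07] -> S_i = -9.10*3.54^i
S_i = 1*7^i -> [1, 7, 49, 343, 2401]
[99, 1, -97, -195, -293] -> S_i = 99 + -98*i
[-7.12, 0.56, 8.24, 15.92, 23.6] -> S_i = -7.12 + 7.68*i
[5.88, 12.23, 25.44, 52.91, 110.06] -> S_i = 5.88*2.08^i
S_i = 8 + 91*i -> [8, 99, 190, 281, 372]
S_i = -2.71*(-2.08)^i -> [-2.71, 5.64, -11.72, 24.39, -50.73]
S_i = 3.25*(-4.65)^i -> [3.25, -15.11, 70.27, -326.77, 1519.48]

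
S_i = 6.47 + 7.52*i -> [6.47, 13.99, 21.51, 29.03, 36.55]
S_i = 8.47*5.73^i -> [8.47, 48.53, 278.09, 1593.48, 9130.65]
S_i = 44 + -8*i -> [44, 36, 28, 20, 12]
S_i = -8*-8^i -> [-8, 64, -512, 4096, -32768]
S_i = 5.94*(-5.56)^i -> [5.94, -33.03, 183.63, -1020.96, 5676.56]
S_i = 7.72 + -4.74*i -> [7.72, 2.98, -1.76, -6.5, -11.24]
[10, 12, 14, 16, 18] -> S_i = 10 + 2*i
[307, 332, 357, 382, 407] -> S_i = 307 + 25*i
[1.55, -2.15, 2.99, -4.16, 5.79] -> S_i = 1.55*(-1.39)^i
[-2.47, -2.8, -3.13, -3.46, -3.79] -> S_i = -2.47 + -0.33*i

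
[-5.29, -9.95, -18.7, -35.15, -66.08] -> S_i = -5.29*1.88^i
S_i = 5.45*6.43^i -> [5.45, 35.04, 225.33, 1448.87, 9316.23]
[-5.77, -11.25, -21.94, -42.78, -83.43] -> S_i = -5.77*1.95^i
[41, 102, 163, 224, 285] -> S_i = 41 + 61*i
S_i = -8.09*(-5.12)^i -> [-8.09, 41.42, -212.07, 1085.82, -5559.41]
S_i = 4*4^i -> [4, 16, 64, 256, 1024]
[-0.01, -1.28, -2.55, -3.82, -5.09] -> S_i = -0.01 + -1.27*i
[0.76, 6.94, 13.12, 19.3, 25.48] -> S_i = 0.76 + 6.18*i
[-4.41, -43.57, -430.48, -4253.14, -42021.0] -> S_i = -4.41*9.88^i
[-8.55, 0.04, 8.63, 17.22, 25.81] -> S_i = -8.55 + 8.59*i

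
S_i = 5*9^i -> [5, 45, 405, 3645, 32805]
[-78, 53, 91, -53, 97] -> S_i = Random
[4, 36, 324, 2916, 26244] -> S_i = 4*9^i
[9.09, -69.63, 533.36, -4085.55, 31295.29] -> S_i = 9.09*(-7.66)^i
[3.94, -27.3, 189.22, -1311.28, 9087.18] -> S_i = 3.94*(-6.93)^i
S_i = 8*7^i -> [8, 56, 392, 2744, 19208]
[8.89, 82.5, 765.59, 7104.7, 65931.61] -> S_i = 8.89*9.28^i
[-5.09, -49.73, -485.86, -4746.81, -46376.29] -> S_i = -5.09*9.77^i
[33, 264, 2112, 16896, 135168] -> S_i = 33*8^i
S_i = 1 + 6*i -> [1, 7, 13, 19, 25]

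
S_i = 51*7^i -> [51, 357, 2499, 17493, 122451]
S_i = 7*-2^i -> [7, -14, 28, -56, 112]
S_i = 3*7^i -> [3, 21, 147, 1029, 7203]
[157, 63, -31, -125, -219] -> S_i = 157 + -94*i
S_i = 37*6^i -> [37, 222, 1332, 7992, 47952]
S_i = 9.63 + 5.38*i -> [9.63, 15.01, 20.39, 25.77, 31.15]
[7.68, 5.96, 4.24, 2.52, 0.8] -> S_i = 7.68 + -1.72*i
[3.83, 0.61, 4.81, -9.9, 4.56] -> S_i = Random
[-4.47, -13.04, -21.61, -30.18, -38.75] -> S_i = -4.47 + -8.57*i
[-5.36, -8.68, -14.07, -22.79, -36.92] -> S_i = -5.36*1.62^i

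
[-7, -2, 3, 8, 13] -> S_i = -7 + 5*i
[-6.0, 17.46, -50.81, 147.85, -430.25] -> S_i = -6.00*(-2.91)^i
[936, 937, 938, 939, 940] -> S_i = 936 + 1*i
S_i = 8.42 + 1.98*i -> [8.42, 10.4, 12.38, 14.36, 16.34]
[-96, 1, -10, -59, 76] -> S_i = Random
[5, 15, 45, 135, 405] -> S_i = 5*3^i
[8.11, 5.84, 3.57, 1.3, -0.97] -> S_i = 8.11 + -2.27*i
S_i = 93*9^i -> [93, 837, 7533, 67797, 610173]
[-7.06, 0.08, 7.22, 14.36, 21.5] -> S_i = -7.06 + 7.14*i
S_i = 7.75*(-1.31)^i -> [7.75, -10.15, 13.3, -17.42, 22.82]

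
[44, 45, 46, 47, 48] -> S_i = 44 + 1*i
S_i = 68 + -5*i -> [68, 63, 58, 53, 48]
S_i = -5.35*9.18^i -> [-5.35, -49.11, -450.86, -4138.87, -37994.83]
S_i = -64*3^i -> [-64, -192, -576, -1728, -5184]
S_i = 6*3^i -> [6, 18, 54, 162, 486]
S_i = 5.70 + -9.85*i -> [5.7, -4.15, -14.0, -23.85, -33.7]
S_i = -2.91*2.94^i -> [-2.91, -8.56, -25.15, -73.95, -217.41]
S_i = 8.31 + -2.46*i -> [8.31, 5.85, 3.39, 0.93, -1.53]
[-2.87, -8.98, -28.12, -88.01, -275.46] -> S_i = -2.87*3.13^i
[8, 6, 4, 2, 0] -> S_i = 8 + -2*i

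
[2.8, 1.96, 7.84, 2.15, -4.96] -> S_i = Random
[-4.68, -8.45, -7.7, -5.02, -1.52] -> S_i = Random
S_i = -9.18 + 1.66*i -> [-9.18, -7.52, -5.86, -4.2, -2.54]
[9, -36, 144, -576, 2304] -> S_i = 9*-4^i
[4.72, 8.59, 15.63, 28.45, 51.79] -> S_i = 4.72*1.82^i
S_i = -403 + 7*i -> [-403, -396, -389, -382, -375]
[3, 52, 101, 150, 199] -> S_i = 3 + 49*i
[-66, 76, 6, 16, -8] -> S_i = Random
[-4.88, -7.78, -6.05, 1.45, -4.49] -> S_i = Random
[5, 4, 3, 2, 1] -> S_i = 5 + -1*i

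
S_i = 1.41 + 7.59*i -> [1.41, 9.0, 16.59, 24.18, 31.77]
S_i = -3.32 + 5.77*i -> [-3.32, 2.45, 8.22, 13.99, 19.76]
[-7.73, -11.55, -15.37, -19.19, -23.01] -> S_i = -7.73 + -3.82*i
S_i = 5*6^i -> [5, 30, 180, 1080, 6480]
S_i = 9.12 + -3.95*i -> [9.12, 5.17, 1.22, -2.73, -6.68]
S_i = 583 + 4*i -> [583, 587, 591, 595, 599]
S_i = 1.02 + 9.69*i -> [1.02, 10.71, 20.4, 30.09, 39.78]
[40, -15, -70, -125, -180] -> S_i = 40 + -55*i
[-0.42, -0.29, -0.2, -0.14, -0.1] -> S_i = -0.42*0.69^i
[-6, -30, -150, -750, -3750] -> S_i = -6*5^i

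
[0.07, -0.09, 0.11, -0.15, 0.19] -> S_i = 0.07*(-1.28)^i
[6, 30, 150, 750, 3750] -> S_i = 6*5^i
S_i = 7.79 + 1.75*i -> [7.79, 9.54, 11.29, 13.04, 14.79]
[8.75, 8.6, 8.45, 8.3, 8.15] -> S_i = 8.75 + -0.15*i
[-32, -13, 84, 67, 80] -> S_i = Random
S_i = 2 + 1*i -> [2, 3, 4, 5, 6]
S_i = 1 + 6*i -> [1, 7, 13, 19, 25]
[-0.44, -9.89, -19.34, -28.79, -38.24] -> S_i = -0.44 + -9.45*i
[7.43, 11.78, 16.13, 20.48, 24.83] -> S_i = 7.43 + 4.35*i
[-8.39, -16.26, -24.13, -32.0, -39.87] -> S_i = -8.39 + -7.87*i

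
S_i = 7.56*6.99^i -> [7.56, 52.84, 369.38, 2581.98, 18048.06]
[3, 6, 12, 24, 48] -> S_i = 3*2^i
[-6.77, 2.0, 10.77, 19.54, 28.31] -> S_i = -6.77 + 8.77*i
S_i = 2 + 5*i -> [2, 7, 12, 17, 22]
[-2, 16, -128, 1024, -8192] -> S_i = -2*-8^i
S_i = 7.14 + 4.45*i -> [7.14, 11.59, 16.04, 20.49, 24.94]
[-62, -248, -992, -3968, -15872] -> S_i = -62*4^i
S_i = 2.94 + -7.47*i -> [2.94, -4.53, -12.0, -19.47, -26.94]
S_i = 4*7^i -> [4, 28, 196, 1372, 9604]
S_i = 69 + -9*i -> [69, 60, 51, 42, 33]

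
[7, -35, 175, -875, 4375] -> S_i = 7*-5^i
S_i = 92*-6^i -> [92, -552, 3312, -19872, 119232]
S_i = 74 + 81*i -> [74, 155, 236, 317, 398]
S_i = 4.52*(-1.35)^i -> [4.52, -6.1, 8.24, -11.12, 15.01]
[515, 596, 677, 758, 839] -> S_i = 515 + 81*i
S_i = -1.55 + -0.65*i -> [-1.55, -2.2, -2.85, -3.5, -4.15]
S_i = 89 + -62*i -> [89, 27, -35, -97, -159]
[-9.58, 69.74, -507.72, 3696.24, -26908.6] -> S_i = -9.58*(-7.28)^i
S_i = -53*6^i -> [-53, -318, -1908, -11448, -68688]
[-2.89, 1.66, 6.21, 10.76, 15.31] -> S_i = -2.89 + 4.55*i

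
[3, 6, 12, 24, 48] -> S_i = 3*2^i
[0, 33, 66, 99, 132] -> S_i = 0 + 33*i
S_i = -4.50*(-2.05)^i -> [-4.5, 9.22, -18.91, 38.77, -79.47]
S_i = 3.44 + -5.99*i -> [3.44, -2.55, -8.54, -14.53, -20.52]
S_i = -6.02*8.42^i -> [-6.02, -50.69, -426.8, -3593.63, -30258.32]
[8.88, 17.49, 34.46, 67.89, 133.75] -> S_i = 8.88*1.97^i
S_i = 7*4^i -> [7, 28, 112, 448, 1792]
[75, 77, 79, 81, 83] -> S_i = 75 + 2*i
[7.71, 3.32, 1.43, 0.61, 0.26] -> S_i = 7.71*0.43^i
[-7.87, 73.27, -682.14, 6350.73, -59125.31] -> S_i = -7.87*(-9.31)^i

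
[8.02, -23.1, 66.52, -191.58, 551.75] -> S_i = 8.02*(-2.88)^i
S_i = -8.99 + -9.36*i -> [-8.99, -18.35, -27.71, -37.07, -46.43]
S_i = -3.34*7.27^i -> [-3.34, -24.28, -176.53, -1283.36, -9330.05]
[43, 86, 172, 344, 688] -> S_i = 43*2^i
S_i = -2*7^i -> [-2, -14, -98, -686, -4802]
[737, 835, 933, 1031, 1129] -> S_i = 737 + 98*i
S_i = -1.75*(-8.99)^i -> [-1.75, 15.73, -141.44, 1271.5, -11430.8]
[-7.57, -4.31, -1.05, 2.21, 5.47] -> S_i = -7.57 + 3.26*i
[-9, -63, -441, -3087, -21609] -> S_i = -9*7^i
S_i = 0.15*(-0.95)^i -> [0.15, -0.14, 0.14, -0.13, 0.12]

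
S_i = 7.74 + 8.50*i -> [7.74, 16.24, 24.74, 33.24, 41.74]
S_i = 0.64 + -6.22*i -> [0.64, -5.58, -11.8, -18.02, -24.24]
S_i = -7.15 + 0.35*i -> [-7.15, -6.8, -6.45, -6.1, -5.75]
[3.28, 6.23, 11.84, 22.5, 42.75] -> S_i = 3.28*1.90^i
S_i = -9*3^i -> [-9, -27, -81, -243, -729]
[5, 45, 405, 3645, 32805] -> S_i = 5*9^i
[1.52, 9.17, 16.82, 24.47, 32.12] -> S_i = 1.52 + 7.65*i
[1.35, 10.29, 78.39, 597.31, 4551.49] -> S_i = 1.35*7.62^i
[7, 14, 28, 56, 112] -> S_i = 7*2^i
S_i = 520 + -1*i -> [520, 519, 518, 517, 516]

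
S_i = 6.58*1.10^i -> [6.58, 7.24, 7.96, 8.76, 9.63]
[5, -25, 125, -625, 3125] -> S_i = 5*-5^i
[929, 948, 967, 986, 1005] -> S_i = 929 + 19*i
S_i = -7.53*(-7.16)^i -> [-7.53, 53.91, -386.03, 2763.97, -19790.06]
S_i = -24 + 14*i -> [-24, -10, 4, 18, 32]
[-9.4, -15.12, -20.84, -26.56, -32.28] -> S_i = -9.40 + -5.72*i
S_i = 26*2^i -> [26, 52, 104, 208, 416]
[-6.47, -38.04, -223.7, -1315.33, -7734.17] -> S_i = -6.47*5.88^i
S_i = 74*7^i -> [74, 518, 3626, 25382, 177674]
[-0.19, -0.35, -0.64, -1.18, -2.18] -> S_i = -0.19*1.84^i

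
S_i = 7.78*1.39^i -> [7.78, 10.81, 15.03, 20.89, 29.04]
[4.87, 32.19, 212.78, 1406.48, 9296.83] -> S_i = 4.87*6.61^i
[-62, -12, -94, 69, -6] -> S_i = Random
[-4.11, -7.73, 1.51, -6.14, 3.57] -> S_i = Random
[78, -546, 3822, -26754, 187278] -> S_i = 78*-7^i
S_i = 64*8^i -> [64, 512, 4096, 32768, 262144]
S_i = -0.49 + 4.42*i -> [-0.49, 3.93, 8.35, 12.77, 17.19]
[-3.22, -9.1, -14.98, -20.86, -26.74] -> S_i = -3.22 + -5.88*i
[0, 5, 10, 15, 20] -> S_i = 0 + 5*i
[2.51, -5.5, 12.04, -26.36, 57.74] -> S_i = 2.51*(-2.19)^i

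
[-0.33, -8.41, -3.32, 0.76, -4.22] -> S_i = Random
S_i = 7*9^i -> [7, 63, 567, 5103, 45927]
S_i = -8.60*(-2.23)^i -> [-8.6, 19.18, -42.77, 95.37, -212.68]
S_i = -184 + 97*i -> [-184, -87, 10, 107, 204]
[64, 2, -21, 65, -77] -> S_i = Random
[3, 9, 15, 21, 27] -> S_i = 3 + 6*i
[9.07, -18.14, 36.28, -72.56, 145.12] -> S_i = 9.07*(-2.00)^i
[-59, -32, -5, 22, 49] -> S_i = -59 + 27*i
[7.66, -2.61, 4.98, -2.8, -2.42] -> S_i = Random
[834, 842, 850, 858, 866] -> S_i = 834 + 8*i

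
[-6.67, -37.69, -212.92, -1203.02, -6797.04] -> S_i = -6.67*5.65^i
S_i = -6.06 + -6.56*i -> [-6.06, -12.62, -19.18, -25.74, -32.3]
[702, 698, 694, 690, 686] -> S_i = 702 + -4*i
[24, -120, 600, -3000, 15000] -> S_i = 24*-5^i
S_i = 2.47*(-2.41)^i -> [2.47, -5.95, 14.35, -34.57, 83.32]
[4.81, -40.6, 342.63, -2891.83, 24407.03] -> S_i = 4.81*(-8.44)^i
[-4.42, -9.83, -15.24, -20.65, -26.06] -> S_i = -4.42 + -5.41*i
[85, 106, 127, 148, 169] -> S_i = 85 + 21*i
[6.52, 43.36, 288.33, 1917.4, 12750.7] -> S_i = 6.52*6.65^i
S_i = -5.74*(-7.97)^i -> [-5.74, 45.75, -364.61, 2905.94, -23160.35]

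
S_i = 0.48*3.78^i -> [0.48, 1.81, 6.86, 25.92, 98.0]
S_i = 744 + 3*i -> [744, 747, 750, 753, 756]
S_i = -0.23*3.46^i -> [-0.23, -0.8, -2.75, -9.53, -32.96]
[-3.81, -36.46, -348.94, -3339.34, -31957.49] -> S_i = -3.81*9.57^i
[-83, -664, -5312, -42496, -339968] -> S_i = -83*8^i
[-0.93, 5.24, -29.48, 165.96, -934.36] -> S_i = -0.93*(-5.63)^i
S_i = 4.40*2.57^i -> [4.4, 11.31, 29.06, 74.69, 191.95]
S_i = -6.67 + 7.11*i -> [-6.67, 0.44, 7.55, 14.66, 21.77]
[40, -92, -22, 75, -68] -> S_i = Random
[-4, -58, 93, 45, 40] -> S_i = Random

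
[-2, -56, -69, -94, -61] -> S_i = Random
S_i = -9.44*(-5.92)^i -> [-9.44, 55.88, -330.84, 1958.56, -11594.68]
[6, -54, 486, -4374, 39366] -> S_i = 6*-9^i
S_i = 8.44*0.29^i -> [8.44, 2.45, 0.71, 0.21, 0.06]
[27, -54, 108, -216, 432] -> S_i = 27*-2^i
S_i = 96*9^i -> [96, 864, 7776, 69984, 629856]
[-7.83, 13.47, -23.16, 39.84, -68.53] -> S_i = -7.83*(-1.72)^i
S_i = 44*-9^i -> [44, -396, 3564, -32076, 288684]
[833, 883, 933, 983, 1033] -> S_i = 833 + 50*i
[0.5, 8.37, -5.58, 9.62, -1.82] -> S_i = Random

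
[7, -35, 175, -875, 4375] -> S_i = 7*-5^i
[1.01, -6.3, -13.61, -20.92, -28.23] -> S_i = 1.01 + -7.31*i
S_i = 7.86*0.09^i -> [7.86, 0.71, 0.06, 0.01, 0.0]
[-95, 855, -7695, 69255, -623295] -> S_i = -95*-9^i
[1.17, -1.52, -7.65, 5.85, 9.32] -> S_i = Random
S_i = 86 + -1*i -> [86, 85, 84, 83, 82]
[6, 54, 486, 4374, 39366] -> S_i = 6*9^i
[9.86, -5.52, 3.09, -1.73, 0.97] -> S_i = 9.86*(-0.56)^i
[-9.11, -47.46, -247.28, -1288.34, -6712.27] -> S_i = -9.11*5.21^i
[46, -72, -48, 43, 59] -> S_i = Random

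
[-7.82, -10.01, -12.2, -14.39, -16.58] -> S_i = -7.82 + -2.19*i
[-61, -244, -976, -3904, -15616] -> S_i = -61*4^i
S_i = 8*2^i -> [8, 16, 32, 64, 128]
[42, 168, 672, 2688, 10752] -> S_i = 42*4^i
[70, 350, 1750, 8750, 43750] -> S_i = 70*5^i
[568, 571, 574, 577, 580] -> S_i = 568 + 3*i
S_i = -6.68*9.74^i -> [-6.68, -65.06, -633.72, -6172.39, -60119.08]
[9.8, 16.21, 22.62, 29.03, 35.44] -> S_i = 9.80 + 6.41*i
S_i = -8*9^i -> [-8, -72, -648, -5832, -52488]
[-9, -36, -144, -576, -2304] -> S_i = -9*4^i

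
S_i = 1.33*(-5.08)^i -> [1.33, -6.76, 34.32, -174.36, 885.74]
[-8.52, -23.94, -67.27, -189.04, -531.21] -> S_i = -8.52*2.81^i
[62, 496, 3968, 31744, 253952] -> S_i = 62*8^i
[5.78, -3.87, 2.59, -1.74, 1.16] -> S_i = 5.78*(-0.67)^i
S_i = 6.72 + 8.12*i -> [6.72, 14.84, 22.96, 31.08, 39.2]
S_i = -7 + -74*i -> [-7, -81, -155, -229, -303]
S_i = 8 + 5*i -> [8, 13, 18, 23, 28]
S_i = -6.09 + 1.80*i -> [-6.09, -4.29, -2.49, -0.69, 1.11]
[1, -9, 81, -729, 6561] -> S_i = 1*-9^i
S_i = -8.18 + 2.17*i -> [-8.18, -6.01, -3.84, -1.67, 0.5]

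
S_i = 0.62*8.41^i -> [0.62, 5.21, 43.85, 368.79, 3101.53]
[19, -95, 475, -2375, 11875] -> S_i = 19*-5^i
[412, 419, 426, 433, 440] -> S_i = 412 + 7*i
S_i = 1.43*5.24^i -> [1.43, 7.49, 39.26, 205.75, 1078.11]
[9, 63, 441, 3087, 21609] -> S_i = 9*7^i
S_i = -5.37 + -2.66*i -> [-5.37, -8.03, -10.69, -13.35, -16.01]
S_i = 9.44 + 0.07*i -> [9.44, 9.51, 9.58, 9.65, 9.72]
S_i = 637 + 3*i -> [637, 640, 643, 646, 649]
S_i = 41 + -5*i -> [41, 36, 31, 26, 21]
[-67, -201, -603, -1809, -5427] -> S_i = -67*3^i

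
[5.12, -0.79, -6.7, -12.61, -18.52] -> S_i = 5.12 + -5.91*i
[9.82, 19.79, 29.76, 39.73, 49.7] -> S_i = 9.82 + 9.97*i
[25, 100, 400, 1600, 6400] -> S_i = 25*4^i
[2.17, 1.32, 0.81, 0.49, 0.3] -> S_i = 2.17*0.61^i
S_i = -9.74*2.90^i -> [-9.74, -28.25, -81.91, -237.55, -688.89]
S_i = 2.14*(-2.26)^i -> [2.14, -4.84, 10.93, -24.7, 55.83]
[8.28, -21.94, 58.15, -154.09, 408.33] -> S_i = 8.28*(-2.65)^i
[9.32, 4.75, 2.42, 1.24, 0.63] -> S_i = 9.32*0.51^i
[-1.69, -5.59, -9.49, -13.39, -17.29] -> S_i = -1.69 + -3.90*i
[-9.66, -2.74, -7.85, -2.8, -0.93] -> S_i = Random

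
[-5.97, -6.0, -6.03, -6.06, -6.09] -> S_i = -5.97 + -0.03*i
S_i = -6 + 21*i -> [-6, 15, 36, 57, 78]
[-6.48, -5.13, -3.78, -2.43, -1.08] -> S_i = -6.48 + 1.35*i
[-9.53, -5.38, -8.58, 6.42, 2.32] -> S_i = Random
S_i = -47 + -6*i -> [-47, -53, -59, -65, -71]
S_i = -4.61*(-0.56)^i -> [-4.61, 2.58, -1.45, 0.81, -0.45]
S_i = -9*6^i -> [-9, -54, -324, -1944, -11664]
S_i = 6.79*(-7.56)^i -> [6.79, -51.33, 388.07, -2933.83, 22179.77]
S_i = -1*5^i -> [-1, -5, -25, -125, -625]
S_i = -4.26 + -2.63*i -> [-4.26, -6.89, -9.52, -12.15, -14.78]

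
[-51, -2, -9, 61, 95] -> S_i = Random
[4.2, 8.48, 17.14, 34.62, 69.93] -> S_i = 4.20*2.02^i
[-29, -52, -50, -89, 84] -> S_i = Random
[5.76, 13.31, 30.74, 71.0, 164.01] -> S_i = 5.76*2.31^i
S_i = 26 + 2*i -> [26, 28, 30, 32, 34]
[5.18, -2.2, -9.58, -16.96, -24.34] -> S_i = 5.18 + -7.38*i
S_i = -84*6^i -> [-84, -504, -3024, -18144, -108864]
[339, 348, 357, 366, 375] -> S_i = 339 + 9*i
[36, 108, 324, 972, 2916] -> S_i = 36*3^i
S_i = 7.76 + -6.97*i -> [7.76, 0.79, -6.18, -13.15, -20.12]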